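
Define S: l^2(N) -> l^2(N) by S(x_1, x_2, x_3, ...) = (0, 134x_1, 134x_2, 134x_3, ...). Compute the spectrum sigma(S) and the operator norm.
sigma(S) = closed disk {z in C : |z| ≤ 134}; ||S|| = 134

Note S = 134·U where U is the unit right shift (U x)_k = x_{k-1} (with x_0 := 0); so ||S|| = 134||U|| and sigma(S) = 134·sigma(U). ||S x||^2 = sum_{k≥1} |134x_k|^2 = 17956||x||^2, so ||S|| = 134 and sigma(S) ⊂ {|z| ≤ 134}. For any |lambda| < 134, the equation (S - lambda I) x = 0 forces x_1 = 0, then 134x_k = lambda x_{k+1} ⇒ x = 0, so S has no eigenvalues. But (S - lambda I) is not surjective for |lambda| < 134: solving (S - lambda I) x = e_1 would require x_n proportional to (lambda/134)^(-n), which is not in l^2. So every |lambda| < 134 lies in the residual spectrum. The boundary |lambda| = 134 is in the approximate point spectrum (the spectrum is closed). Hence sigma(S) is the closed disk of radius 134.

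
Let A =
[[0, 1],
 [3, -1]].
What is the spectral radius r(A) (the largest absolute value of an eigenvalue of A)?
r(A) = (1 + sqrt(13))/2 ≈ 2.3028

The eigenvalues of A are the roots of its characteristic polynomial. With M = A (coefficients from the trace and determinant):
  p(λ) = det(λ I - M) = λ^2 + λ - 3.
For λ^2 + λ - 3 the discriminant is 13. It is nonnegative but not a perfect square, so the roots are real and irrational: λ = (-1 ± sqrt(13))/2 ≈ 1.3028, -2.3028.
Thus the eigenvalues (to 4 decimals) are 1.3028 (modulus 1.3028); -2.3028 (modulus 2.3028). The spectral radius is the largest modulus: r(A) = (1 + sqrt(13))/2 ≈ 2.3028. (Cross-check: r(A) ≤ ||A||_2 ≈ 3.1796; equality holds whenever A is normal, though it can also hold for some non-normal A.)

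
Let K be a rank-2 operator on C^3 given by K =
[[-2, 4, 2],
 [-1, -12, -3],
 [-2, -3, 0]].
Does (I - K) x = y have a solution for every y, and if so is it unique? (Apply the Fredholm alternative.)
(I - K) is invertible (det(I - K) = 38 ≠ 0), so for every y in C^3 the equation (I - K) x = y has a unique solution.

K has rank 2 and factors as K = U V^T = u1 v1^T + u2 v2^T with u1 = (2, -3, 0), v1 = (-1, 2, 1), u2 = (0, 2, 1), v2 = (-2, -3, 0) (multiplying out reproduces the displayed K). The nonzero eigenvalues of U V^T coincide with those of the 2 x 2 matrix G = V^T U = [[v1·u1, v1·u2], [v2·u1, v2·u2]] = [[-8, 5], [5, -6]], and by the Sylvester determinant identity det(I_3 - U V^T) = det(I_2 - V^T U) = det([[9, -5], [-5, 7]]) = (9)(7) - (-5)(-5) = 38. (Direct check: I - K =
[[3, -4, -2],
 [1, 13, 3],
 [2, 3, 1]]
has determinant 38.) The finite-dimensional Fredholm alternative says: either (I - K) is invertible, or ker(I - K) ≠ {0} and then range(I - K) = ker((I - K)^*)^⊥, with dim ker(I - K) = dim ker((I - K)^*). Since det(I - K) ≠ 0, 1 is not an eigenvalue of K and ker(I - K) = {0}, so we are in the first case: for every y there is a unique x = (I - K)^(-1) y. (Explicitly, by the Woodbury identity, (I - U V^T)^(-1) = I + U (I_2 - G)^(-1) V^T.)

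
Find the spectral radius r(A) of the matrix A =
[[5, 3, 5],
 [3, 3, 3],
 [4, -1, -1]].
r(A) ≈ 8.7755

The eigenvalues of A are the roots of its characteristic polynomial. With M = A (coefficients from the trace, the sum of principal 2x2 minors, and det A):
  p(λ) = det(λ I - M) = λ^3 - 7λ^2 - 19λ + 30.
No integer candidate from the rational root theorem (±divisors of 30) is a root, so the roots are irrational. The cubic discriminant is Δ = 133805 > 0, so there are three distinct real roots. p(-3) = -3 and p(-2) = 32 have opposite signs, so a root lies in (-3, -2); Newton's method refines it to λ ≈ -2.9388. p(1) = 5 and p(2) = -28 have opposite signs, so a root lies in (1, 2); Newton's method refines it to λ ≈ 1.1633. p(8) = -58 and p(9) = 21 have opposite signs, so a root lies in (8, 9); Newton's method refines it to λ ≈ 8.7755. Check (Vieta): the three roots sum to 7, matching tr M = 7.
Thus the eigenvalues (to 4 decimals) are -2.9388 (modulus 2.9388); 1.1633 (modulus 1.1633); 8.7755 (modulus 8.7755). The spectral radius is the largest modulus: r(A) ≈ 8.7755. (Cross-check: r(A) ≤ ||A||_2 ≈ 9.3647; equality holds whenever A is normal, though it can also hold for some non-normal A.)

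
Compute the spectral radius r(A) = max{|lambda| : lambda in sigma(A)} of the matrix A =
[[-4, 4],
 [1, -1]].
r(A) = 5

The eigenvalues of A are the roots of its characteristic polynomial. With M = A (coefficients from the trace and determinant):
  p(λ) = det(λ I - M) = λ^2 + 5λ.
For λ^2 + 5λ the discriminant is 25. It is a perfect square (5^2), so the roots are rational: λ = (-5 ± 5)/2 = 0, -5.
Thus the eigenvalues (to 4 decimals) are 0 (modulus 0); -5 (modulus 5). The spectral radius is the largest modulus: r(A) = 5. (Cross-check: r(A) ≤ ||A||_2 ≈ 5.831; equality holds whenever A is normal, though it can also hold for some non-normal A.)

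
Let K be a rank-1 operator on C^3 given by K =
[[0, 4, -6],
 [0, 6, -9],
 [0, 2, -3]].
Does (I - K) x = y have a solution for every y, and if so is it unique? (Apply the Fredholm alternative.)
(I - K) is invertible (det(I - K) = -2 ≠ 0), so for every y in C^3 the equation (I - K) x = y has a unique solution.

K has rank 1, so it is an outer product K = u v^T: every row of K is a multiple of one row vector. Reading off the entries, u = (2, 3, 1) and v = (0, 2, -3) (row i of K equals u_i·v^T). A rank-one matrix u v^T satisfies K u = u (v·u) and kills the (2)-dimensional subspace v^⊥, so its characteristic polynomial is lambda^2 (lambda - v·u) with v·u = tr K = 3. Hence the eigenvalues of I - K are 1 (multiplicity 2) and 1 - (3) = -2, so det(I - K) = -2. (Direct check: I - K =
[[1, -4, 6],
 [0, -5, 9],
 [0, -2, 4]]
has determinant -2.) The finite-dimensional Fredholm alternative says: either (I - K) is invertible, or ker(I - K) ≠ {0} and then range(I - K) = ker((I - K)^*)^⊥, with dim ker(I - K) = dim ker((I - K)^*). Since det(I - K) ≠ 0, 1 is not an eigenvalue of K and ker(I - K) = {0}, so we are in the first case: for every y there is a unique x = (I - K)^(-1) y. Explicitly, by the Sherman–Morrison formula, (I - u v^T)^(-1) = I + u v^T/(1 - v·u), i.e. (I - K)^(-1) = I + K/(-2).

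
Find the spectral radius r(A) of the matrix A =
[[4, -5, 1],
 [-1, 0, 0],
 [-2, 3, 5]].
r(A) ≈ 5.2238

The eigenvalues of A are the roots of its characteristic polynomial. With M = A (coefficients from the trace, the sum of principal 2x2 minors, and det A):
  p(λ) = det(λ I - M) = λ^3 - 9λ^2 + 17λ + 28.
No integer candidate from the rational root theorem (±divisors of 28) is a root, so the roots are irrational. The cubic discriminant is Δ = -12875 < 0, so there is one real root and a complex-conjugate pair. p(-2) = -50 and p(-1) = 1 have opposite signs, so a root lies in (-2, -1); Newton's method refines it to λ ≈ -1.0261. Dividing out (λ - (-1.0261)) leaves approximately λ^2 - 10.0261λ + 27.2878. For λ^2 - 10.0261λ + 27.2878 the discriminant is -8.6284. It is negative, so the remaining roots are the complex-conjugate pair λ ≈ 5.0131 ± 1.4687i. Their product equals the constant term, so |λ|^2 ≈ 27.2878 and |λ| ≈ 5.2238.
Thus the eigenvalues (to 4 decimals) are -1.0261 (modulus 1.0261); 5.0131 ± 1.4687i (modulus 5.2238). The spectral radius is the largest modulus: r(A) ≈ 5.2238. (Cross-check: r(A) ≤ ||A||_2 ≈ 7.6443; equality holds whenever A is normal, though it can also hold for some non-normal A.)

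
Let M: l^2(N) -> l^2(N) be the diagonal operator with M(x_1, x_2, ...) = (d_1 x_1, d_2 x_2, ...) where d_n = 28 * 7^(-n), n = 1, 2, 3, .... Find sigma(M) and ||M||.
sigma(M) = {28 * 7^(-n) : n ≥ 1} ∪ {0}; ||M|| = 4

A bounded diagonal operator on l^2 with diagonal entries d_n has spectrum equal to the closure of {d_n : n ≥ 1}: every d_n is an eigenvalue (with eigenvector e_n), so {d_n} ⊂ sigma(M); the spectrum is closed, so its closure is too; and for lambda not in the closure, (M - lambda I) has bounded inverse (the diagonal entries 1/(d_n - lambda) are bounded). For our sequence d_n = 28 * 7^(-n), n = 1, 2, 3, ...:
  - {d_n} = {28 * 7^(-n) : n ≥ 1}; the only limit point is 0
  - closure = {28 * 7^(-n) : n ≥ 1} ∪ {0}
For the norm: a diagonal operator has ||M|| = sup_n |d_n|. Here d_n = 28 * 7^(-n) is positive and decreasing, so sup_n |d_n| = d_1 = 28/7 = 4. So ||M|| = 4.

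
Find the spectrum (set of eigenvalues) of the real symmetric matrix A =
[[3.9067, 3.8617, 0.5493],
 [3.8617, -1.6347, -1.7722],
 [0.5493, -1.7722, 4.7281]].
sigma(A) ≈ {-4, 5, 6}

A is real symmetric, so its spectrum consists of real eigenvalues. Expanding the characteristic polynomial of the displayed matrix gives
  det(λ I - A) = p(λ) = λ^3 + (-7)λ^2 + (-14)λ + (119.9988).
Solving p(λ) = 0 yields eigenvalues ≈ -4, 5, 6. (A is shown rounded to 4 decimals, so these recover the underlying integer eigenvalues to within that precision.)
Verification: the trace of A = 7 equals the sum of eigenvalues 7, and det(A) ≈ -119.9988 matches the eigenvalue product -120.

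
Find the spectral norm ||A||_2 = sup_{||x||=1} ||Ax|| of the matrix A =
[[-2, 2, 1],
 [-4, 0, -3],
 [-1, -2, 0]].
||A||_2 ≈ 5.1903 (= sqrt(largest eigenvalue of A^T A))

||A||_2 = sigma_max(A) = sqrt(lambda_max(A^T A)). Form the symmetric matrix M = A^T A =
[[21, -2, 10],
 [-2, 8, 2],
 [10, 2, 10]].
Its characteristic polynomial (trace, sum of principal 2x2 minors, determinant of M give the coefficients) is
  p(λ) = det(λ I - M) = λ^3 - 39λ^2 + 350λ - 676.
No integer candidate from the rational root theorem (±divisors of 676) is a root, so the roots are irrational. The cubic discriminant is Δ = 8178772 > 0, so there are three distinct real roots. p(2) = -124 and p(3) = 50 have opposite signs, so a root lies in (2, 3); Newton's method refines it to λ ≈ 2.673. p(9) = 44 and p(10) = -76 have opposite signs, so a root lies in (9, 10); Newton's method refines it to λ ≈ 9.3877. p(26) = -364 and p(27) = 26 have opposite signs, so a root lies in (26, 27); Newton's method refines it to λ ≈ 26.9393. Check (Vieta): the three roots sum to 39, matching tr M = 39.
So the eigenvalues of A^T A are ≈ 2.673, 9.3877, 26.9393 (all ≥ 0, as they must be for A^T A). The largest is λ_max ≈ 26.9393, hence ||A||_2 = sqrt(λ_max) ≈ 5.1903.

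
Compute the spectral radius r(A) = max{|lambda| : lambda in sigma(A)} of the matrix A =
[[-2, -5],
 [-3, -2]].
r(A) = (4 + sqrt(60))/2 ≈ 5.873

The eigenvalues of A are the roots of its characteristic polynomial. With M = A (coefficients from the trace and determinant):
  p(λ) = det(λ I - M) = λ^2 + 4λ - 11.
For λ^2 + 4λ - 11 the discriminant is 60. It is nonnegative but not a perfect square, so the roots are real and irrational: λ = (-4 ± sqrt(60))/2 ≈ 1.873, -5.873.
Thus the eigenvalues (to 4 decimals) are 1.873 (modulus 1.873); -5.873 (modulus 5.873). The spectral radius is the largest modulus: r(A) = (4 + sqrt(60))/2 ≈ 5.873. (Cross-check: r(A) ≤ ||A||_2 ≈ 6.2361; equality holds whenever A is normal, though it can also hold for some non-normal A.)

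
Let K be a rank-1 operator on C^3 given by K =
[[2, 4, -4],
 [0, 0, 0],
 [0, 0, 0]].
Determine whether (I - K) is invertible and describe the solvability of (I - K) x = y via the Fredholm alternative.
(I - K) is invertible (det(I - K) = -1 ≠ 0), so for every y in C^3 the equation (I - K) x = y has a unique solution.

K has rank 1, so it is an outer product K = u v^T: every row of K is a multiple of one row vector. Reading off the entries, u = (-2, 0, 0) and v = (-1, -2, 2) (row i of K equals u_i·v^T). A rank-one matrix u v^T satisfies K u = u (v·u) and kills the (2)-dimensional subspace v^⊥, so its characteristic polynomial is lambda^2 (lambda - v·u) with v·u = tr K = 2. Hence the eigenvalues of I - K are 1 (multiplicity 2) and 1 - (2) = -1, so det(I - K) = -1. (Direct check: I - K =
[[-1, -4, 4],
 [0, 1, 0],
 [0, 0, 1]]
has determinant -1.) The finite-dimensional Fredholm alternative says: either (I - K) is invertible, or ker(I - K) ≠ {0} and then range(I - K) = ker((I - K)^*)^⊥, with dim ker(I - K) = dim ker((I - K)^*). Since det(I - K) ≠ 0, 1 is not an eigenvalue of K and ker(I - K) = {0}, so we are in the first case: for every y there is a unique x = (I - K)^(-1) y. Explicitly, by the Sherman–Morrison formula, (I - u v^T)^(-1) = I + u v^T/(1 - v·u), i.e. (I - K)^(-1) = I - K.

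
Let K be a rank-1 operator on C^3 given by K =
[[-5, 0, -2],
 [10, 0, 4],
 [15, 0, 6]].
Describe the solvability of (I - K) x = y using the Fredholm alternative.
(I - K) is singular (det(I - K) = 0, i.e. 1 ∈ sigma(K)). (I - K) x = y is solvable iff y ⊥ ker((I - K)^*) = span{(-5, 0, -2)}, i.e. iff -5y_1 - 2y_3 = 0. When solvable, the solutions are x = y + c·(1, -2, -3), c arbitrary (ker(I - K) = span{(1, -2, -3)}, dimension 1).

K has rank 1, so it is an outer product K = u v^T: every row of K is a multiple of one row vector. Reading off the entries, u = (1, -2, -3) and v = (-5, 0, -2) (row i of K equals u_i·v^T). A rank-one matrix u v^T satisfies K u = u (v·u) and kills the (2)-dimensional subspace v^⊥, so its characteristic polynomial is lambda^2 (lambda - v·u) with v·u = tr K = 1. Hence the eigenvalues of I - K are 1 (multiplicity 2) and 1 - (1) = 0, so det(I - K) = 0. (Direct check: I - K =
[[6, 0, 2],
 [-10, 1, -4],
 [-15, 0, -5]]
has determinant 0.) So 1 is an eigenvalue of K and (I - K) is not invertible. The finite-dimensional Fredholm alternative says: either (I - K) is invertible, or ker(I - K) ≠ {0} and then range(I - K) = ker((I - K)^*)^⊥, with dim ker(I - K) = dim ker((I - K)^*). We are in the second case, so we need both kernels. Kernel of I - K: (I - K) u = u - u (v·u) = u - u = 0, so ker(I - K) = span{u} = span{(1, -2, -3)} (it is exactly 1-dimensional because rank(I - K) = 2). Kernel of the adjoint: K is real, so (I - K)^* = I - K^T = I - v u^T, and (I - v u^T) v = v - v (u·v) = 0; hence ker((I - K)^*) = span{v} = span{(-5, 0, -2)}. Therefore (I - K) x = y is solvable iff <y, v> = 0, i.e. iff -5y_1 - 2y_3 = 0. When this holds, K y = u (v·y) = 0, so (I - K) y = y and x = y is a particular solution; the full solution set is the line x = y + c·u = y + c·(1, -2, -3), c ∈ C.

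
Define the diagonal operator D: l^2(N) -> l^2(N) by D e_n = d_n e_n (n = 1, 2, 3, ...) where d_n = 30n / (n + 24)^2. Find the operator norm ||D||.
||D|| = 5/16 (attained at n = 24)

For D diagonal, ||D|| = sup_n |d_n|. Treat f(x) = 30x / (x + 24)^2 for real x > 0. By the quotient rule, f'(x) = 30(24 - x)/(x + 24)^3, which is positive for x < 24 and negative for x > 24. So f has a unique maximum at x = 24, and since 24 is a positive integer, the supremum over n ≥ 1 is attained at n = 24: d_24 = 30·24/(24 + 24)^2 = 30·24/2304 = 5/16. Hence ||D|| = 5/16.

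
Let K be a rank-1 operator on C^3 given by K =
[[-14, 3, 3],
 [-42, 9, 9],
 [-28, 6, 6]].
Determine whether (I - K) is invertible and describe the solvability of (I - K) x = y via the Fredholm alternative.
(I - K) is singular (det(I - K) = 0, i.e. 1 ∈ sigma(K)). (I - K) x = y is solvable iff y ⊥ ker((I - K)^*) = span{(-14, 3, 3)}, i.e. iff -14y_1 + 3y_2 + 3y_3 = 0. When solvable, the solutions are x = y + c·(1, 3, 2), c arbitrary (ker(I - K) = span{(1, 3, 2)}, dimension 1).

K has rank 1, so it is an outer product K = u v^T: every row of K is a multiple of one row vector. Reading off the entries, u = (1, 3, 2) and v = (-14, 3, 3) (row i of K equals u_i·v^T). A rank-one matrix u v^T satisfies K u = u (v·u) and kills the (2)-dimensional subspace v^⊥, so its characteristic polynomial is lambda^2 (lambda - v·u) with v·u = tr K = 1. Hence the eigenvalues of I - K are 1 (multiplicity 2) and 1 - (1) = 0, so det(I - K) = 0. (Direct check: I - K =
[[15, -3, -3],
 [42, -8, -9],
 [28, -6, -5]]
has determinant 0.) So 1 is an eigenvalue of K and (I - K) is not invertible. The finite-dimensional Fredholm alternative says: either (I - K) is invertible, or ker(I - K) ≠ {0} and then range(I - K) = ker((I - K)^*)^⊥, with dim ker(I - K) = dim ker((I - K)^*). We are in the second case, so we need both kernels. Kernel of I - K: (I - K) u = u - u (v·u) = u - u = 0, so ker(I - K) = span{u} = span{(1, 3, 2)} (it is exactly 1-dimensional because rank(I - K) = 2). Kernel of the adjoint: K is real, so (I - K)^* = I - K^T = I - v u^T, and (I - v u^T) v = v - v (u·v) = 0; hence ker((I - K)^*) = span{v} = span{(-14, 3, 3)}. Therefore (I - K) x = y is solvable iff <y, v> = 0, i.e. iff -14y_1 + 3y_2 + 3y_3 = 0. When this holds, K y = u (v·y) = 0, so (I - K) y = y and x = y is a particular solution; the full solution set is the line x = y + c·u = y + c·(1, 3, 2), c ∈ C.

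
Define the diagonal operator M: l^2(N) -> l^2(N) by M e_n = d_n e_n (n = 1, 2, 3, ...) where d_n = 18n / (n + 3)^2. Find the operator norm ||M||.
||M|| = 3/2 (attained at n = 3)

For M diagonal, ||M|| = sup_n |d_n|. Treat f(x) = 18x / (x + 3)^2 for real x > 0. By the quotient rule, f'(x) = 18(3 - x)/(x + 3)^3, which is positive for x < 3 and negative for x > 3. So f has a unique maximum at x = 3, and since 3 is a positive integer, the supremum over n ≥ 1 is attained at n = 3: d_3 = 18·3/(3 + 3)^2 = 18·3/36 = 3/2. Hence ||M|| = 3/2.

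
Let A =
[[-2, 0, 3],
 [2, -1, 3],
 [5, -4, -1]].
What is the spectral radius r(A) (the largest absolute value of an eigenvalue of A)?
r(A) = 5

The eigenvalues of A are the roots of its characteristic polynomial. With M = A (coefficients from the trace, the sum of principal 2x2 minors, and det A):
  p(λ) = det(λ I - M) = λ^3 + 4λ^2 + 2λ + 35.
By the rational root theorem any rational root is an integer divisor of 35. Testing λ = -5: p(-5) = -125 + 100 - 10 + 35 = 0, so λ = -5 is a root. Dividing out (λ + 5) leaves p(λ) = (λ + 5)(λ^2 - λ + 7). For λ^2 - λ + 7 the discriminant is -27. It is negative, so the roots are the complex-conjugate pair λ = 1/2 ± (sqrt(27)/2) i ≈ 0.5 ± 2.5981i. For a conjugate pair the product of the roots equals the constant term, so |λ|^2 = 7 and |λ| = sqrt(7) ≈ 2.6458.
Thus the eigenvalues (to 4 decimals) are 0.5 ± 2.5981i (modulus 2.6458); -5 (modulus 5). The spectral radius is the largest modulus: r(A) = 5. (Cross-check: r(A) ≤ ||A||_2 ≈ 7.0096; equality holds whenever A is normal, though it can also hold for some non-normal A.)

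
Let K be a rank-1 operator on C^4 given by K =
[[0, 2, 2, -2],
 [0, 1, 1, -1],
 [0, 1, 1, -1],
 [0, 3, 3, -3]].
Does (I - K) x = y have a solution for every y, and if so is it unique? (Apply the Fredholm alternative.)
(I - K) is invertible (det(I - K) = 2 ≠ 0), so for every y in C^4 the equation (I - K) x = y has a unique solution.

K has rank 1, so it is an outer product K = u v^T: every row of K is a multiple of one row vector. Reading off the entries, u = (2, 1, 1, 3) and v = (0, 1, 1, -1) (row i of K equals u_i·v^T). A rank-one matrix u v^T satisfies K u = u (v·u) and kills the (3)-dimensional subspace v^⊥, so its characteristic polynomial is lambda^3 (lambda - v·u) with v·u = tr K = -1. Hence the eigenvalues of I - K are 1 (multiplicity 3) and 1 - (-1) = 2, so det(I - K) = 2. (Direct check: I - K =
[[1, -2, -2, 2],
 [0, 0, -1, 1],
 [0, -1, 0, 1],
 [0, -3, -3, 4]]
has determinant 2.) The finite-dimensional Fredholm alternative says: either (I - K) is invertible, or ker(I - K) ≠ {0} and then range(I - K) = ker((I - K)^*)^⊥, with dim ker(I - K) = dim ker((I - K)^*). Since det(I - K) ≠ 0, 1 is not an eigenvalue of K and ker(I - K) = {0}, so we are in the first case: for every y there is a unique x = (I - K)^(-1) y. Explicitly, by the Sherman–Morrison formula, (I - u v^T)^(-1) = I + u v^T/(1 - v·u), i.e. (I - K)^(-1) = I + K/(2).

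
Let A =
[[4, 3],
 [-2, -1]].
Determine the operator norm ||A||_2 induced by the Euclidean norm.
||A||_2 = sqrt((30 + sqrt(884))/2) ≈ 5.465 (= sqrt(largest eigenvalue of A^T A))

||A||_2 = sigma_max(A) = sqrt(lambda_max(A^T A)). Form the symmetric matrix M = A^T A =
[[20, 14],
 [14, 10]].
Its characteristic polynomial (trace, determinant of M give the coefficients) is
  p(λ) = det(λ I - M) = λ^2 - 30λ + 4.
For λ^2 - 30λ + 4 the discriminant is 884. It is nonnegative but not a perfect square, so the roots are real and irrational: λ = (30 ± sqrt(884))/2 ≈ 29.8661, 0.1339.
So the eigenvalues of A^T A are ≈ 0.1339, 29.8661 (all ≥ 0, as they must be for A^T A). The largest is λ_max = (30 + sqrt(884))/2 ≈ 29.8661, hence ||A||_2 = sqrt(λ_max) = sqrt((30 + sqrt(884))/2) ≈ 5.465.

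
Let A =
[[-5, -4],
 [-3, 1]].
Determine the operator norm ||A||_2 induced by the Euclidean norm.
||A||_2 = sqrt((51 + sqrt(1445))/2) ≈ 6.6713 (= sqrt(largest eigenvalue of A^T A))

||A||_2 = sigma_max(A) = sqrt(lambda_max(A^T A)). Form the symmetric matrix M = A^T A =
[[34, 17],
 [17, 17]].
Its characteristic polynomial (trace, determinant of M give the coefficients) is
  p(λ) = det(λ I - M) = λ^2 - 51λ + 289.
For λ^2 - 51λ + 289 the discriminant is 1445. It is nonnegative but not a perfect square, so the roots are real and irrational: λ = (51 ± sqrt(1445))/2 ≈ 44.5066, 6.4934.
So the eigenvalues of A^T A are ≈ 6.4934, 44.5066 (all ≥ 0, as they must be for A^T A). The largest is λ_max = (51 + sqrt(1445))/2 ≈ 44.5066, hence ||A||_2 = sqrt(λ_max) = sqrt((51 + sqrt(1445))/2) ≈ 6.6713.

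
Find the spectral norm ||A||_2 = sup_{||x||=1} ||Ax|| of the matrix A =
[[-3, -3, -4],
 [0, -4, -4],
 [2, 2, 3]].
||A||_2 ≈ 8.7847 (= sqrt(largest eigenvalue of A^T A))

||A||_2 = sigma_max(A) = sqrt(lambda_max(A^T A)). Form the symmetric matrix M = A^T A =
[[13, 13, 18],
 [13, 29, 34],
 [18, 34, 41]].
Its characteristic polynomial (trace, sum of principal 2x2 minors, determinant of M give the coefficients) is
  p(λ) = det(λ I - M) = λ^3 - 83λ^2 + 450λ - 16.
No integer candidate from the rational root theorem (±divisors of 16) is a root, so the roots are irrational. The cubic discriminant is Δ = 1004678020 > 0, so there are three distinct real roots. p(0) = -16 and p(1) = 352 have opposite signs, so a root lies in (0, 1); Newton's method refines it to λ ≈ 0.0358. p(5) = 284 and p(6) = -88 have opposite signs, so a root lies in (5, 6); Newton's method refines it to λ ≈ 5.7927. p(77) = -940 and p(78) = 4664 have opposite signs, so a root lies in (77, 78); Newton's method refines it to λ ≈ 77.1715. Check (Vieta): the three roots sum to 83, matching tr M = 83.
So the eigenvalues of A^T A are ≈ 0.0358, 5.7927, 77.1715 (all ≥ 0, as they must be for A^T A). The largest is λ_max ≈ 77.1715, hence ||A||_2 = sqrt(λ_max) ≈ 8.7847.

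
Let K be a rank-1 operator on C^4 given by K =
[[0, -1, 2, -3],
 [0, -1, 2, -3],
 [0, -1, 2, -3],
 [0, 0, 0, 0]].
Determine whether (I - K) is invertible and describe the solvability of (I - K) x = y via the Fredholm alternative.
(I - K) is singular (det(I - K) = 0, i.e. 1 ∈ sigma(K)). (I - K) x = y is solvable iff y ⊥ ker((I - K)^*) = span{(0, -1, 2, -3)}, i.e. iff -y_2 + 2y_3 - 3y_4 = 0. When solvable, the solutions are x = y + c·(1, 1, 1, 0), c arbitrary (ker(I - K) = span{(1, 1, 1, 0)}, dimension 1).

K has rank 1, so it is an outer product K = u v^T: every row of K is a multiple of one row vector. Reading off the entries, u = (1, 1, 1, 0) and v = (0, -1, 2, -3) (row i of K equals u_i·v^T). A rank-one matrix u v^T satisfies K u = u (v·u) and kills the (3)-dimensional subspace v^⊥, so its characteristic polynomial is lambda^3 (lambda - v·u) with v·u = tr K = 1. Hence the eigenvalues of I - K are 1 (multiplicity 3) and 1 - (1) = 0, so det(I - K) = 0. (Direct check: I - K =
[[1, 1, -2, 3],
 [0, 2, -2, 3],
 [0, 1, -1, 3],
 [0, 0, 0, 1]]
has determinant 0.) So 1 is an eigenvalue of K and (I - K) is not invertible. The finite-dimensional Fredholm alternative says: either (I - K) is invertible, or ker(I - K) ≠ {0} and then range(I - K) = ker((I - K)^*)^⊥, with dim ker(I - K) = dim ker((I - K)^*). We are in the second case, so we need both kernels. Kernel of I - K: (I - K) u = u - u (v·u) = u - u = 0, so ker(I - K) = span{u} = span{(1, 1, 1, 0)} (it is exactly 1-dimensional because rank(I - K) = 3). Kernel of the adjoint: K is real, so (I - K)^* = I - K^T = I - v u^T, and (I - v u^T) v = v - v (u·v) = 0; hence ker((I - K)^*) = span{v} = span{(0, -1, 2, -3)}. Therefore (I - K) x = y is solvable iff <y, v> = 0, i.e. iff -y_2 + 2y_3 - 3y_4 = 0. When this holds, K y = u (v·y) = 0, so (I - K) y = y and x = y is a particular solution; the full solution set is the line x = y + c·u = y + c·(1, 1, 1, 0), c ∈ C.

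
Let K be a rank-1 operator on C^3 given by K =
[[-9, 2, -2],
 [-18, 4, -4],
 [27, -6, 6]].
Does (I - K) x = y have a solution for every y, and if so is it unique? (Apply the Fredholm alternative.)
(I - K) is singular (det(I - K) = 0, i.e. 1 ∈ sigma(K)). (I - K) x = y is solvable iff y ⊥ ker((I - K)^*) = span{(-9, 2, -2)}, i.e. iff -9y_1 + 2y_2 - 2y_3 = 0. When solvable, the solutions are x = y + c·(1, 2, -3), c arbitrary (ker(I - K) = span{(1, 2, -3)}, dimension 1).

K has rank 1, so it is an outer product K = u v^T: every row of K is a multiple of one row vector. Reading off the entries, u = (1, 2, -3) and v = (-9, 2, -2) (row i of K equals u_i·v^T). A rank-one matrix u v^T satisfies K u = u (v·u) and kills the (2)-dimensional subspace v^⊥, so its characteristic polynomial is lambda^2 (lambda - v·u) with v·u = tr K = 1. Hence the eigenvalues of I - K are 1 (multiplicity 2) and 1 - (1) = 0, so det(I - K) = 0. (Direct check: I - K =
[[10, -2, 2],
 [18, -3, 4],
 [-27, 6, -5]]
has determinant 0.) So 1 is an eigenvalue of K and (I - K) is not invertible. The finite-dimensional Fredholm alternative says: either (I - K) is invertible, or ker(I - K) ≠ {0} and then range(I - K) = ker((I - K)^*)^⊥, with dim ker(I - K) = dim ker((I - K)^*). We are in the second case, so we need both kernels. Kernel of I - K: (I - K) u = u - u (v·u) = u - u = 0, so ker(I - K) = span{u} = span{(1, 2, -3)} (it is exactly 1-dimensional because rank(I - K) = 2). Kernel of the adjoint: K is real, so (I - K)^* = I - K^T = I - v u^T, and (I - v u^T) v = v - v (u·v) = 0; hence ker((I - K)^*) = span{v} = span{(-9, 2, -2)}. Therefore (I - K) x = y is solvable iff <y, v> = 0, i.e. iff -9y_1 + 2y_2 - 2y_3 = 0. When this holds, K y = u (v·y) = 0, so (I - K) y = y and x = y is a particular solution; the full solution set is the line x = y + c·u = y + c·(1, 2, -3), c ∈ C.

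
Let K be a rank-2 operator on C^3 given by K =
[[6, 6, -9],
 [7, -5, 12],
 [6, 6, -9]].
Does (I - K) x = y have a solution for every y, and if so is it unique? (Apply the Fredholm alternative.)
(I - K) is invertible (det(I - K) = -90 ≠ 0), so for every y in C^3 the equation (I - K) x = y has a unique solution.

K has rank 2 and factors as K = U V^T = u1 v1^T + u2 v2^T with u1 = (-3, 1, -3), v1 = (-2, -2, 3), u2 = (0, 3, 0), v2 = (3, -1, 3) (multiplying out reproduces the displayed K). The nonzero eigenvalues of U V^T coincide with those of the 2 x 2 matrix G = V^T U = [[v1·u1, v1·u2], [v2·u1, v2·u2]] = [[-5, -6], [-19, -3]], and by the Sylvester determinant identity det(I_3 - U V^T) = det(I_2 - V^T U) = det([[6, 6], [19, 4]]) = (6)(4) - (6)(19) = -90. (Direct check: I - K =
[[-5, -6, 9],
 [-7, 6, -12],
 [-6, -6, 10]]
has determinant -90.) The finite-dimensional Fredholm alternative says: either (I - K) is invertible, or ker(I - K) ≠ {0} and then range(I - K) = ker((I - K)^*)^⊥, with dim ker(I - K) = dim ker((I - K)^*). Since det(I - K) ≠ 0, 1 is not an eigenvalue of K and ker(I - K) = {0}, so we are in the first case: for every y there is a unique x = (I - K)^(-1) y. (Explicitly, by the Woodbury identity, (I - U V^T)^(-1) = I + U (I_2 - G)^(-1) V^T.)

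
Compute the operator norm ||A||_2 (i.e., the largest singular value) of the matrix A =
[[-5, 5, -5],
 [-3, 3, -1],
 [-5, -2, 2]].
||A||_2 ≈ 9.632 (= sqrt(largest eigenvalue of A^T A))

||A||_2 = sigma_max(A) = sqrt(lambda_max(A^T A)). Form the symmetric matrix M = A^T A =
[[59, -24, 18],
 [-24, 38, -32],
 [18, -32, 30]].
Its characteristic polynomial (trace, sum of principal 2x2 minors, determinant of M give the coefficients) is
  p(λ) = det(λ I - M) = λ^3 - 127λ^2 + 3228λ - 4900.
No integer candidate from the rational root theorem (±divisors of 4900) is a root, so the roots are irrational. The cubic discriminant is Δ = 28882630928 > 0, so there are three distinct real roots. p(1) = -1798 and p(2) = 1056 have opposite signs, so a root lies in (1, 2); Newton's method refines it to λ ≈ 1.6199. p(32) = 1116 and p(33) = -742 have opposite signs, so a root lies in (32, 33); Newton's method refines it to λ ≈ 32.6044. p(92) = -4164 and p(93) = 1238 have opposite signs, so a root lies in (92, 93); Newton's method refines it to λ ≈ 92.7757. Check (Vieta): the three roots sum to 127, matching tr M = 127.
So the eigenvalues of A^T A are ≈ 1.6199, 32.6044, 92.7757 (all ≥ 0, as they must be for A^T A). The largest is λ_max ≈ 92.7757, hence ||A||_2 = sqrt(λ_max) ≈ 9.632.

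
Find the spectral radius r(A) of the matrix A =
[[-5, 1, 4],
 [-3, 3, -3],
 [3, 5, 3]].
r(A) ≈ 6.4728

The eigenvalues of A are the roots of its characteristic polynomial. With M = A (coefficients from the trace, the sum of principal 2x2 minors, and det A):
  p(λ) = det(λ I - M) = λ^3 - λ^2 - 15λ + 216.
No integer candidate from the rational root theorem (±divisors of 216) is a root, so the roots are irrational. The cubic discriminant is Δ = -1186803 < 0, so there is one real root and a complex-conjugate pair. p(-7) = -71 and p(-6) = 54 have opposite signs, so a root lies in (-7, -6); Newton's method refines it to λ ≈ -6.4728. Dividing out (λ - (-6.4728)) leaves approximately λ^2 - 7.4728λ + 33.3703. For λ^2 - 7.4728λ + 33.3703 the discriminant is -77.638. It is negative, so the remaining roots are the complex-conjugate pair λ ≈ 3.7364 ± 4.4056i. Their product equals the constant term, so |λ|^2 ≈ 33.3703 and |λ| ≈ 5.7767.
Thus the eigenvalues (to 4 decimals) are -6.4728 (modulus 6.4728); 3.7364 ± 4.4056i (modulus 5.7767). The spectral radius is the largest modulus: r(A) ≈ 6.4728. (Cross-check: r(A) ≤ ||A||_2 ≈ 6.6923; equality holds whenever A is normal, though it can also hold for some non-normal A.)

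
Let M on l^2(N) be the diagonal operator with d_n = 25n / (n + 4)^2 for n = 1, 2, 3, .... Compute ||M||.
||M|| = 25/16 (attained at n = 4)

For M diagonal, ||M|| = sup_n |d_n|. Treat f(x) = 25x / (x + 4)^2 for real x > 0. By the quotient rule, f'(x) = 25(4 - x)/(x + 4)^3, which is positive for x < 4 and negative for x > 4. So f has a unique maximum at x = 4, and since 4 is a positive integer, the supremum over n ≥ 1 is attained at n = 4: d_4 = 25·4/(4 + 4)^2 = 25·4/64 = 25/16. Hence ||M|| = 25/16.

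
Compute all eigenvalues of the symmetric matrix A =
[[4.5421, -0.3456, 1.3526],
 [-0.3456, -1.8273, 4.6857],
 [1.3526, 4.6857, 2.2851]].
sigma(A) ≈ {-5, 4, 6}

A is real symmetric, so its spectrum consists of real eigenvalues. Expanding the characteristic polynomial of the displayed matrix gives
  det(λ I - A) = p(λ) = λ^3 + (-5)λ^2 + (-26)λ + (120.0018).
Solving p(λ) = 0 yields eigenvalues ≈ -5, 4, 6. (A is shown rounded to 4 decimals, so these recover the underlying integer eigenvalues to within that precision.)
Verification: the trace of A = 5 equals the sum of eigenvalues 5, and det(A) ≈ -120.0018 matches the eigenvalue product -120.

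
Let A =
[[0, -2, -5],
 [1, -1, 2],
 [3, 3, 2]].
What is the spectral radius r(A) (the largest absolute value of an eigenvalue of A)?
r(A) ≈ 4.0694

The eigenvalues of A are the roots of its characteristic polynomial. With M = A (coefficients from the trace, the sum of principal 2x2 minors, and det A):
  p(λ) = det(λ I - M) = λ^3 - λ^2 + 9λ + 38.
No integer candidate from the rational root theorem (±divisors of 38) is a root, so the roots are irrational. The cubic discriminant is Δ = -47827 < 0, so there is one real root and a complex-conjugate pair. p(-3) = -25 and p(-2) = 8 have opposite signs, so a root lies in (-3, -2); Newton's method refines it to λ ≈ -2.2947. Dividing out (λ - (-2.2947)) leaves approximately λ^2 - 3.2947λ + 16.5602. For λ^2 - 3.2947λ + 16.5602 the discriminant is -55.3858. It is negative, so the remaining roots are the complex-conjugate pair λ ≈ 1.6473 ± 3.7211i. Their product equals the constant term, so |λ|^2 ≈ 16.5602 and |λ| ≈ 4.0694.
Thus the eigenvalues (to 4 decimals) are -2.2947 (modulus 2.2947); 1.6473 ± 3.7211i (modulus 4.0694). The spectral radius is the largest modulus: r(A) ≈ 4.0694. (Cross-check: r(A) ≤ ||A||_2 ≈ 6.6257; equality holds whenever A is normal, though it can also hold for some non-normal A.)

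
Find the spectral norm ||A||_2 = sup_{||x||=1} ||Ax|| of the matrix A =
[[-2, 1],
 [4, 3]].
||A||_2 = sqrt((30 + sqrt(500))/2) ≈ 5.1167 (= sqrt(largest eigenvalue of A^T A))

||A||_2 = sigma_max(A) = sqrt(lambda_max(A^T A)). Form the symmetric matrix M = A^T A =
[[20, 10],
 [10, 10]].
Its characteristic polynomial (trace, determinant of M give the coefficients) is
  p(λ) = det(λ I - M) = λ^2 - 30λ + 100.
For λ^2 - 30λ + 100 the discriminant is 500. It is nonnegative but not a perfect square, so the roots are real and irrational: λ = (30 ± sqrt(500))/2 ≈ 26.1803, 3.8197.
So the eigenvalues of A^T A are ≈ 3.8197, 26.1803 (all ≥ 0, as they must be for A^T A). The largest is λ_max = (30 + sqrt(500))/2 ≈ 26.1803, hence ||A||_2 = sqrt(λ_max) = sqrt((30 + sqrt(500))/2) ≈ 5.1167.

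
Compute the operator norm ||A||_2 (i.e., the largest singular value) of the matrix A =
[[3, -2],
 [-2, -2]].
||A||_2 = sqrt((21 + sqrt(41))/2) ≈ 3.7016 (= sqrt(largest eigenvalue of A^T A))

||A||_2 = sigma_max(A) = sqrt(lambda_max(A^T A)). Form the symmetric matrix M = A^T A =
[[13, -2],
 [-2, 8]].
Its characteristic polynomial (trace, determinant of M give the coefficients) is
  p(λ) = det(λ I - M) = λ^2 - 21λ + 100.
For λ^2 - 21λ + 100 the discriminant is 41. It is nonnegative but not a perfect square, so the roots are real and irrational: λ = (21 ± sqrt(41))/2 ≈ 13.7016, 7.2984.
So the eigenvalues of A^T A are ≈ 7.2984, 13.7016 (all ≥ 0, as they must be for A^T A). The largest is λ_max = (21 + sqrt(41))/2 ≈ 13.7016, hence ||A||_2 = sqrt(λ_max) = sqrt((21 + sqrt(41))/2) ≈ 3.7016.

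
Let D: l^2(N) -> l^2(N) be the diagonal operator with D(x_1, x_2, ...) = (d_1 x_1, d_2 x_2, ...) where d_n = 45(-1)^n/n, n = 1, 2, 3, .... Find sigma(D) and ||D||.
sigma(D) = {45(-1)^n/n : n ≥ 1} ∪ {0}; ||D|| = 45

A bounded diagonal operator on l^2 with diagonal entries d_n has spectrum equal to the closure of {d_n : n ≥ 1}: every d_n is an eigenvalue (with eigenvector e_n), so {d_n} ⊂ sigma(D); the spectrum is closed, so its closure is too; and for lambda not in the closure, (D - lambda I) has bounded inverse (the diagonal entries 1/(d_n - lambda) are bounded). For our sequence d_n = 45(-1)^n/n, n = 1, 2, 3, ...:
  - {d_n} = {45(-1)^n/n : n ≥ 1}; the only limit point is 0
  - closure = {45(-1)^n/n : n ≥ 1} ∪ {0}
For the norm: a diagonal operator has ||D|| = sup_n |d_n|. Here |d_n| = 45/n is decreasing, so sup_n |d_n| = |d_1| = 45. So ||D|| = 45.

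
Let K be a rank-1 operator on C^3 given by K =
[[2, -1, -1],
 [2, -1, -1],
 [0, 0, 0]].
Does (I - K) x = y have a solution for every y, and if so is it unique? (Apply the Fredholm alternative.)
(I - K) is singular (det(I - K) = 0, i.e. 1 ∈ sigma(K)). (I - K) x = y is solvable iff y ⊥ ker((I - K)^*) = span{(2, -1, -1)}, i.e. iff 2y_1 - y_2 - y_3 = 0. When solvable, the solutions are x = y + c·(1, 1, 0), c arbitrary (ker(I - K) = span{(1, 1, 0)}, dimension 1).

K has rank 1, so it is an outer product K = u v^T: every row of K is a multiple of one row vector. Reading off the entries, u = (1, 1, 0) and v = (2, -1, -1) (row i of K equals u_i·v^T). A rank-one matrix u v^T satisfies K u = u (v·u) and kills the (2)-dimensional subspace v^⊥, so its characteristic polynomial is lambda^2 (lambda - v·u) with v·u = tr K = 1. Hence the eigenvalues of I - K are 1 (multiplicity 2) and 1 - (1) = 0, so det(I - K) = 0. (Direct check: I - K =
[[-1, 1, 1],
 [-2, 2, 1],
 [0, 0, 1]]
has determinant 0.) So 1 is an eigenvalue of K and (I - K) is not invertible. The finite-dimensional Fredholm alternative says: either (I - K) is invertible, or ker(I - K) ≠ {0} and then range(I - K) = ker((I - K)^*)^⊥, with dim ker(I - K) = dim ker((I - K)^*). We are in the second case, so we need both kernels. Kernel of I - K: (I - K) u = u - u (v·u) = u - u = 0, so ker(I - K) = span{u} = span{(1, 1, 0)} (it is exactly 1-dimensional because rank(I - K) = 2). Kernel of the adjoint: K is real, so (I - K)^* = I - K^T = I - v u^T, and (I - v u^T) v = v - v (u·v) = 0; hence ker((I - K)^*) = span{v} = span{(2, -1, -1)}. Therefore (I - K) x = y is solvable iff <y, v> = 0, i.e. iff 2y_1 - y_2 - y_3 = 0. When this holds, K y = u (v·y) = 0, so (I - K) y = y and x = y is a particular solution; the full solution set is the line x = y + c·u = y + c·(1, 1, 0), c ∈ C.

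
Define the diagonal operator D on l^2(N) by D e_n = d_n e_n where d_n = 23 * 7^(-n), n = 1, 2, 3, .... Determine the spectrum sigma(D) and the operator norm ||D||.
sigma(D) = {23 * 7^(-n) : n ≥ 1} ∪ {0}; ||D|| = 23/7

A bounded diagonal operator on l^2 with diagonal entries d_n has spectrum equal to the closure of {d_n : n ≥ 1}: every d_n is an eigenvalue (with eigenvector e_n), so {d_n} ⊂ sigma(D); the spectrum is closed, so its closure is too; and for lambda not in the closure, (D - lambda I) has bounded inverse (the diagonal entries 1/(d_n - lambda) are bounded). For our sequence d_n = 23 * 7^(-n), n = 1, 2, 3, ...:
  - {d_n} = {23 * 7^(-n) : n ≥ 1}; the only limit point is 0
  - closure = {23 * 7^(-n) : n ≥ 1} ∪ {0}
For the norm: a diagonal operator has ||D|| = sup_n |d_n|. Here d_n = 23 * 7^(-n) is positive and decreasing, so sup_n |d_n| = d_1 = 23/7. So ||D|| = 23/7.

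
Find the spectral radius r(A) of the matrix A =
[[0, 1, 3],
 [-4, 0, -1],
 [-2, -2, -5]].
r(A) ≈ 3.3195

The eigenvalues of A are the roots of its characteristic polynomial. With M = A (coefficients from the trace, the sum of principal 2x2 minors, and det A):
  p(λ) = det(λ I - M) = λ^3 + 5λ^2 + 8λ - 6.
No integer candidate from the rational root theorem (±divisors of 6) is a root, so the roots are irrational. The cubic discriminant is Δ = -2740 < 0, so there is one real root and a complex-conjugate pair. p(0) = -6 and p(1) = 8 have opposite signs, so a root lies in (0, 1); Newton's method refines it to λ ≈ 0.5445. Dividing out (λ - (0.5445)) leaves approximately λ^2 + 5.5445λ + 11.0191. For λ^2 + 5.5445λ + 11.0191 the discriminant is -13.3346. It is negative, so the remaining roots are the complex-conjugate pair λ ≈ -2.7723 ± 1.8258i. Their product equals the constant term, so |λ|^2 ≈ 11.0191 and |λ| ≈ 3.3195.
Thus the eigenvalues (to 4 decimals) are 0.5445 (modulus 0.5445); -2.7723 ± 1.8258i (modulus 3.3195). The spectral radius is the largest modulus: r(A) ≈ 3.3195. (Cross-check: r(A) ≤ ||A||_2 ≈ 6.8931; equality holds whenever A is normal, though it can also hold for some non-normal A.)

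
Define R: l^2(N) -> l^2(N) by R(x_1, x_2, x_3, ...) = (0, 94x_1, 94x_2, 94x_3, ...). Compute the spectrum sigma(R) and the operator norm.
sigma(R) = closed disk {z in C : |z| ≤ 94}; ||R|| = 94

Note R = 94·U where U is the unit right shift (U x)_k = x_{k-1} (with x_0 := 0); so ||R|| = 94||U|| and sigma(R) = 94·sigma(U). ||R x||^2 = sum_{k≥1} |94x_k|^2 = 8836||x||^2, so ||R|| = 94 and sigma(R) ⊂ {|z| ≤ 94}. For any |lambda| < 94, the equation (R - lambda I) x = 0 forces x_1 = 0, then 94x_k = lambda x_{k+1} ⇒ x = 0, so R has no eigenvalues. But (R - lambda I) is not surjective for |lambda| < 94: solving (R - lambda I) x = e_1 would require x_n proportional to (lambda/94)^(-n), which is not in l^2. So every |lambda| < 94 lies in the residual spectrum. The boundary |lambda| = 94 is in the approximate point spectrum (the spectrum is closed). Hence sigma(R) is the closed disk of radius 94.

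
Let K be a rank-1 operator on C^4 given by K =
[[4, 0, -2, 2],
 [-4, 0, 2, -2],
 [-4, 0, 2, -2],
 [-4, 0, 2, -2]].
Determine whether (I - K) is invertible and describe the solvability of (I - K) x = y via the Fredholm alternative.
(I - K) is invertible (det(I - K) = -3 ≠ 0), so for every y in C^4 the equation (I - K) x = y has a unique solution.

K has rank 1, so it is an outer product K = u v^T: every row of K is a multiple of one row vector. Reading off the entries, u = (2, -2, -2, -2) and v = (2, 0, -1, 1) (row i of K equals u_i·v^T). A rank-one matrix u v^T satisfies K u = u (v·u) and kills the (3)-dimensional subspace v^⊥, so its characteristic polynomial is lambda^3 (lambda - v·u) with v·u = tr K = 4. Hence the eigenvalues of I - K are 1 (multiplicity 3) and 1 - (4) = -3, so det(I - K) = -3. (Direct check: I - K =
[[-3, 0, 2, -2],
 [4, 1, -2, 2],
 [4, 0, -1, 2],
 [4, 0, -2, 3]]
has determinant -3.) The finite-dimensional Fredholm alternative says: either (I - K) is invertible, or ker(I - K) ≠ {0} and then range(I - K) = ker((I - K)^*)^⊥, with dim ker(I - K) = dim ker((I - K)^*). Since det(I - K) ≠ 0, 1 is not an eigenvalue of K and ker(I - K) = {0}, so we are in the first case: for every y there is a unique x = (I - K)^(-1) y. Explicitly, by the Sherman–Morrison formula, (I - u v^T)^(-1) = I + u v^T/(1 - v·u), i.e. (I - K)^(-1) = I + K/(-3).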